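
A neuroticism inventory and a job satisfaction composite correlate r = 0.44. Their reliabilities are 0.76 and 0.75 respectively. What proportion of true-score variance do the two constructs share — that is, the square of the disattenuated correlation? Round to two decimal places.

0.34

Disattenuated r = 0.44 / √(0.76 × 0.75) = 0.44 / 0.7550 = 0.5828.
Shared true-score variance = 0.5828² = 0.3397 ≈ 0.34.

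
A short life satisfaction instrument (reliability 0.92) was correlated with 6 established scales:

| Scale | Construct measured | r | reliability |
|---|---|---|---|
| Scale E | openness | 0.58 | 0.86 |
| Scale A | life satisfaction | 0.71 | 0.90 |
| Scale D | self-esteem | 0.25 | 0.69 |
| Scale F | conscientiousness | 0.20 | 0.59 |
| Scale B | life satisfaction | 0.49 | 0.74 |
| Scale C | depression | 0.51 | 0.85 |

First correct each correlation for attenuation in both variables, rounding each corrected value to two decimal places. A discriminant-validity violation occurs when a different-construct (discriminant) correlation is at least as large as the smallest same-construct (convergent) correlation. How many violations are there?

1

Disattenuated r (r / √(r_scale · r_new)):
  Scale E (disc): 0.58 / √(0.86·0.92) = 0.65
  Scale A (conv): 0.71 / √(0.90·0.92) = 0.78
  Scale D (disc): 0.25 / √(0.69·0.92) = 0.31
  Scale F (disc): 0.20 / √(0.59·0.92) = 0.27
  Scale B (conv): 0.49 / √(0.74·0.92) = 0.59
  Scale C (disc): 0.51 / √(0.85·0.92) = 0.58
Smallest convergent = 0.59. Discriminant values: 0.65, 0.31, 0.27, 0.58; count ≥ 0.59 → 1.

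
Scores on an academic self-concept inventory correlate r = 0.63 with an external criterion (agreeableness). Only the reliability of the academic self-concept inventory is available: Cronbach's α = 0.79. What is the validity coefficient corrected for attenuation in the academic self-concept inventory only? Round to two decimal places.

0.71

Single correction: r_c = r_obs / √r_xx = 0.63 / √0.79 = 0.63 / 0.8888 ≈ 0.71.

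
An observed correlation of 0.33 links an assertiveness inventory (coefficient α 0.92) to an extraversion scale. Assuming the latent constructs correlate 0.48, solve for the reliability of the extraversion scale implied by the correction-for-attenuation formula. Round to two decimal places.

r_true = r_obs / √(r_xx · r_yy) ⇒ 0.48 = 0.33 / √(0.92 · r_yy).
√(0.92 · r_yy) = 0.33 / 0.48 = 0.6875; 0.92 · r_yy = 0.4727; r_yy = 0.4727 / 0.92 ≈ 0.51.

0.51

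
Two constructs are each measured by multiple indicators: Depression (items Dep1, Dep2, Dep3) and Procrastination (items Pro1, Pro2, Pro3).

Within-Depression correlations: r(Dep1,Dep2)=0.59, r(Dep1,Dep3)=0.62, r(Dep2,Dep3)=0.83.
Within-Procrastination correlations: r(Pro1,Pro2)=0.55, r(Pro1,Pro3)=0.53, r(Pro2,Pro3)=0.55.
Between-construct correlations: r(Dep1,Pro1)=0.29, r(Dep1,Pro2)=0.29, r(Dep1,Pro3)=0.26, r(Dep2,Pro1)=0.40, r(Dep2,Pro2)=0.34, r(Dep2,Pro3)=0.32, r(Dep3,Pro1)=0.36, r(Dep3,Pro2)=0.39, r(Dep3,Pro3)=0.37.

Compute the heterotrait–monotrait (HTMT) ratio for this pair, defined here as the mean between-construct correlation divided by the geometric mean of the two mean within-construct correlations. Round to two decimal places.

0.55

Between-construct mean = 3.02/9 = 0.3356.
Mean within-Dep = 2.04/3 = 0.6800; mean within-Pro = 1.63/3 = 0.5433.
Geometric mean = √(0.6800 × 0.5433) = 0.6078.
HTMT = 0.3356 / 0.6078 = 0.55.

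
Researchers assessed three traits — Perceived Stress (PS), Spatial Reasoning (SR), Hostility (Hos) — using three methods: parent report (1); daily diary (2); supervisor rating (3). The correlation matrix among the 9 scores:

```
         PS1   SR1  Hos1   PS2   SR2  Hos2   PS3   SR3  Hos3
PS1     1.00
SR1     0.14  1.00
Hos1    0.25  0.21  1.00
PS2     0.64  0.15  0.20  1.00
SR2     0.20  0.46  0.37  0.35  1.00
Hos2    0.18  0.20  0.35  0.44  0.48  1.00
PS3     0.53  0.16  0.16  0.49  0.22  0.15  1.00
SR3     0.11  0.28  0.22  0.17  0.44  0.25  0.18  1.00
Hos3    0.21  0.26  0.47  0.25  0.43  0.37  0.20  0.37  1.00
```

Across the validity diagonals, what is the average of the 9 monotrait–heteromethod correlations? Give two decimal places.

Convergent values: 0.64, 0.53, 0.49, 0.46, 0.28, 0.44, 0.35, 0.47, 0.37; mean = 4.03/9 = 0.45.

0.45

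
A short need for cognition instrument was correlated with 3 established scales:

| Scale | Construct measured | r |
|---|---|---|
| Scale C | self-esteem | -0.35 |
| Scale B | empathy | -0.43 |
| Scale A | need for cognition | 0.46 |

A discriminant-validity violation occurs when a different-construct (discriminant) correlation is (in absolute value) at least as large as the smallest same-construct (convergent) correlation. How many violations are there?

0

Convergent (same construct = need for cognition): Scale A.
Smallest convergent = 0.46. Discriminant |r|: 0.35, 0.43; count ≥ 0.46 → 0.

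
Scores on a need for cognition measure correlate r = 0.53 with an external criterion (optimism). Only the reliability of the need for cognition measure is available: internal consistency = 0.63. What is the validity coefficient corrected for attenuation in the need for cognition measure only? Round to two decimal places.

Single correction: r_c = r_obs / √r_xx = 0.53 / √0.63 = 0.53 / 0.7937 ≈ 0.67.

0.67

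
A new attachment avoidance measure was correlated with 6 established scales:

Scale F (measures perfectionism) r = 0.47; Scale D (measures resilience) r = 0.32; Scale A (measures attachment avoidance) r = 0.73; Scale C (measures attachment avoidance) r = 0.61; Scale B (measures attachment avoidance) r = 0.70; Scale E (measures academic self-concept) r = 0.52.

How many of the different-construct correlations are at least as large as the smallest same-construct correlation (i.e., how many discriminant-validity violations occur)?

0

Convergent (same construct = attachment avoidance): Scale A, Scale C, Scale B.
Smallest convergent = 0.61. Discriminant values: 0.47, 0.32, 0.52; count ≥ 0.61 → 0.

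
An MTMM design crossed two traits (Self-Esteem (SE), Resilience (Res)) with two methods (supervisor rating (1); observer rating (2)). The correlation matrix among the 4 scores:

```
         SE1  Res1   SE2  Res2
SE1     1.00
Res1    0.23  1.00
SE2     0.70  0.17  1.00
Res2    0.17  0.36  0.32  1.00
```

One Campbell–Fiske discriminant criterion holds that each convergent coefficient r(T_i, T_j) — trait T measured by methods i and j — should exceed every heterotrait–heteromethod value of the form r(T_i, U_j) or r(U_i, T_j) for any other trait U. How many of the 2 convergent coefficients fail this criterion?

0

Convergent coefficients and their comparison sets:
SE (methods 1·2): 0.70 vs {0.17, 0.17} → pass.
Res (methods 1·2): 0.36 vs {0.17, 0.17} → pass.
0 of 2 fail.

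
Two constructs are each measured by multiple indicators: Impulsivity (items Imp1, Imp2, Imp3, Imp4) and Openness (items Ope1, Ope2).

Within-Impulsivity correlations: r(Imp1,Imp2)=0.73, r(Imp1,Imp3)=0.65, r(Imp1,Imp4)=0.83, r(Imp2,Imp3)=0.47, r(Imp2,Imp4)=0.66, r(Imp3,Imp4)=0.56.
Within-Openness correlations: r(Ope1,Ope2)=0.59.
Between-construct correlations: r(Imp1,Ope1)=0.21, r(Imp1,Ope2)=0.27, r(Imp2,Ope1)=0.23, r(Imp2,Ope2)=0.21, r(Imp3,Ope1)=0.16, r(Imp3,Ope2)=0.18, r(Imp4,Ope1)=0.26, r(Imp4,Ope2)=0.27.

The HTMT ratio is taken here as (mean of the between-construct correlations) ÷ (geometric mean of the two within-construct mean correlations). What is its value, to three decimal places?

0.361

Mean heterotrait r = 1.79/8 = 0.2238.
Mean within-Imp = 3.90/6 = 0.6500; mean within-Ope = 0.59/1 = 0.5900.
Geometric mean = √(0.6500 × 0.5900) = 0.6193.
HTMT = 0.2238 / 0.6193 = 0.361.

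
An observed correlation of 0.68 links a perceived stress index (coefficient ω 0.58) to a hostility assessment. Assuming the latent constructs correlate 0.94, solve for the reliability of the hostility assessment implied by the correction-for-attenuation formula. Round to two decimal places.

0.90

r_true = r_obs / √(r_xx · r_yy) ⇒ 0.94 = 0.68 / √(0.58 · r_yy).
√(0.58 · r_yy) = 0.68 / 0.94 = 0.7234; 0.58 · r_yy = 0.5233; r_yy = 0.5233 / 0.58 ≈ 0.90.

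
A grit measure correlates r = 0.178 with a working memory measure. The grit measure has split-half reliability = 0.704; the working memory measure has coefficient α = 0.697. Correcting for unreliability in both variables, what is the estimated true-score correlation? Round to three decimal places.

0.254

r_true = r_obs / √(r_xx · r_yy) = 0.178 / √(0.704 × 0.697) = 0.178 / √0.490688 = 0.178 / 0.7005 ≈ 0.254.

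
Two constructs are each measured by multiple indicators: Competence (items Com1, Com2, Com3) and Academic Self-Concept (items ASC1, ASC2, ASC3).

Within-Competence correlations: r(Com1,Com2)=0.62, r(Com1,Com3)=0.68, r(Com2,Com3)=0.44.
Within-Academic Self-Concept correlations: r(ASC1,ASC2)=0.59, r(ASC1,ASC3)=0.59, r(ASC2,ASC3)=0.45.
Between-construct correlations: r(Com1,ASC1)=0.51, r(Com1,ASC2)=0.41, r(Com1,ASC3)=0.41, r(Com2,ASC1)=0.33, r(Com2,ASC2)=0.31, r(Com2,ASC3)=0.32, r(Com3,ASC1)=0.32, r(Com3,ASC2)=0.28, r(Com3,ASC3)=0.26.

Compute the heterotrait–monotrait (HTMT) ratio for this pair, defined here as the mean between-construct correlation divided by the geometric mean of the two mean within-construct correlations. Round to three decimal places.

Between-construct mean = 3.15/9 = 0.3500.
Mean within-Com = 1.74/3 = 0.5800; mean within-ASC = 1.63/3 = 0.5433.
Geometric mean = √(0.5800 × 0.5433) = 0.5614.
HTMT = 0.3500 / 0.5614 = 0.623.

0.623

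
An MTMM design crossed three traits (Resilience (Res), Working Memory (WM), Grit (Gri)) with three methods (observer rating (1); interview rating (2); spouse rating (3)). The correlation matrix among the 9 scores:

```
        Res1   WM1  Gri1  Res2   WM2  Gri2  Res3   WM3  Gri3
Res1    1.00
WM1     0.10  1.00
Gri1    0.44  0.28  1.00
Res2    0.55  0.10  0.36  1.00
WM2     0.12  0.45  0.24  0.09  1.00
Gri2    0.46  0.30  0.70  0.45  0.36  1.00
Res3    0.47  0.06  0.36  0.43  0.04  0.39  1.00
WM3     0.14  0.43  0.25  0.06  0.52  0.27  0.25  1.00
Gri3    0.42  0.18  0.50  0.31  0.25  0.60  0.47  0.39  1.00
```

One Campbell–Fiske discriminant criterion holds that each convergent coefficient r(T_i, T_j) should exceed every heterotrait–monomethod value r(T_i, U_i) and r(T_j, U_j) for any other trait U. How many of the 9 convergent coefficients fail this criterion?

2

Checking each validity diagonal entry against its comparison values:
Res (methods 1·2): 0.55 vs {0.10, 0.09, 0.44, 0.45} → pass.
Res (methods 1·3): 0.47 vs {0.10, 0.25, 0.44, 0.47} → fail.
Res (methods 2·3): 0.43 vs {0.09, 0.25, 0.45, 0.47} → fail.
WM (methods 1·2): 0.45 vs {0.10, 0.09, 0.28, 0.36} → pass.
WM (methods 1·3): 0.43 vs {0.10, 0.25, 0.28, 0.39} → pass.
WM (methods 2·3): 0.52 vs {0.09, 0.25, 0.36, 0.39} → pass.
Gri (methods 1·2): 0.70 vs {0.44, 0.45, 0.28, 0.36} → pass.
Gri (methods 1·3): 0.50 vs {0.44, 0.47, 0.28, 0.39} → pass.
Gri (methods 2·3): 0.60 vs {0.45, 0.47, 0.36, 0.39} → pass.
2 of 9 fail.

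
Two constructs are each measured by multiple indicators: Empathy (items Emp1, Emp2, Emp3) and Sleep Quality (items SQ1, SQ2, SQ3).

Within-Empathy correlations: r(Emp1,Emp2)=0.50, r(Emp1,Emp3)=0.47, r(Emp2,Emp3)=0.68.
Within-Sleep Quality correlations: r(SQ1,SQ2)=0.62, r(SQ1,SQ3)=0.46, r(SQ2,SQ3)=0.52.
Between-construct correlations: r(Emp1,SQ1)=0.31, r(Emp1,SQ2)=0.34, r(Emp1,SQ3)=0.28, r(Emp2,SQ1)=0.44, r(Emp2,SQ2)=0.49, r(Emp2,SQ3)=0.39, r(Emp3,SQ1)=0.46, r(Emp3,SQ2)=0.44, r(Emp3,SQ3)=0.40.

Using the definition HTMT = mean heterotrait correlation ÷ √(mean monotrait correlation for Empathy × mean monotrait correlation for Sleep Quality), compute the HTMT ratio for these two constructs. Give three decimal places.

Between-construct mean = 3.55/9 = 0.3944.
Mean within-Emp = 1.65/3 = 0.5500; mean within-SQ = 1.60/3 = 0.5333.
Geometric mean = √(0.5500 × 0.5333) = 0.5416.
HTMT = 0.3944 / 0.5416 = 0.728.

0.728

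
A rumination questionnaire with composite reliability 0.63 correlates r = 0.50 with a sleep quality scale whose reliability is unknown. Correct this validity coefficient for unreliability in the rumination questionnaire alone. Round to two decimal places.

Single correction: r_c = r_obs / √r_xx = 0.50 / √0.63 = 0.50 / 0.7937 ≈ 0.63.

0.63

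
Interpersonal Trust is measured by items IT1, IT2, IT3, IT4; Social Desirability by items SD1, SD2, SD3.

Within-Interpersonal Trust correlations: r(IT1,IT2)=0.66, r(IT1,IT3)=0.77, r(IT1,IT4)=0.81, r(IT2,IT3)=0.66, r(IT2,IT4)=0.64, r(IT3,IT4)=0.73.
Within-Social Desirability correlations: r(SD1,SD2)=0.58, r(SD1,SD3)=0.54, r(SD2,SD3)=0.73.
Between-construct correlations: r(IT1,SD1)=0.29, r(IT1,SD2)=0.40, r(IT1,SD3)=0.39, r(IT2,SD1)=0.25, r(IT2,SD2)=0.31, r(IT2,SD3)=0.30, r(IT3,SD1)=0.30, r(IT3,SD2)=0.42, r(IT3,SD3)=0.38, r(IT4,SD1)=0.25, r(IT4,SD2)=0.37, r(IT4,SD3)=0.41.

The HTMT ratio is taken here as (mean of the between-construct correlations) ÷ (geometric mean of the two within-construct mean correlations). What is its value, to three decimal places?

0.512

Between-construct mean = 4.07/12 = 0.3392.
Mean within-IT = 4.27/6 = 0.7117; mean within-SD = 1.85/3 = 0.6167.
Geometric mean = √(0.7117 × 0.6167) = 0.6625.
HTMT = 0.3392 / 0.6625 = 0.512.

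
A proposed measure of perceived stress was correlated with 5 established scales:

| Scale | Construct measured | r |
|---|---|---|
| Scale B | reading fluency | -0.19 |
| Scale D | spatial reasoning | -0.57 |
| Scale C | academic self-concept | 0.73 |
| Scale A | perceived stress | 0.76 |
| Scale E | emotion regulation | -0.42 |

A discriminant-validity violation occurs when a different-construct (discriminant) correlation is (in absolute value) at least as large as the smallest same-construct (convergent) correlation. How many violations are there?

0

Convergent (same construct = perceived stress): Scale A.
Smallest convergent = 0.76. Discriminant |r|: 0.19, 0.57, 0.73, 0.42; count ≥ 0.76 → 0.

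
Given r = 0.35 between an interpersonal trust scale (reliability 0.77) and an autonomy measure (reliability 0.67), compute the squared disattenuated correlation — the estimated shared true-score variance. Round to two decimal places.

0.24

Disattenuated r = 0.35 / √(0.77 × 0.67) = 0.35 / 0.7183 = 0.4873.
Shared true-score variance = 0.4873² = 0.2375 ≈ 0.24.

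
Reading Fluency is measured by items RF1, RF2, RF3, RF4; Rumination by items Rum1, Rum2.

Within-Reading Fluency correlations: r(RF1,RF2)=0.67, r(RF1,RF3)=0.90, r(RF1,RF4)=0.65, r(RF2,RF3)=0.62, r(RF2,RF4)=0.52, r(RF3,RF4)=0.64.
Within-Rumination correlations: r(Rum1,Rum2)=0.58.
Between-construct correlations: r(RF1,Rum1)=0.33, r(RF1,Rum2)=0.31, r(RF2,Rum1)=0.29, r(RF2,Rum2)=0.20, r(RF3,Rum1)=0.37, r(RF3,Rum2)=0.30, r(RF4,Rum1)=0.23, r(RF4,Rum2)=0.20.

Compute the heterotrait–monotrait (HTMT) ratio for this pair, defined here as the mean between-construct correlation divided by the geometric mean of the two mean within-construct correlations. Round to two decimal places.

0.45

Mean heterotrait r = 2.23/8 = 0.2788.
Mean within-RF = 4.00/6 = 0.6667; mean within-Rum = 0.58/1 = 0.5800.
Geometric mean = √(0.6667 × 0.5800) = 0.6218.
HTMT = 0.2788 / 0.6218 = 0.45.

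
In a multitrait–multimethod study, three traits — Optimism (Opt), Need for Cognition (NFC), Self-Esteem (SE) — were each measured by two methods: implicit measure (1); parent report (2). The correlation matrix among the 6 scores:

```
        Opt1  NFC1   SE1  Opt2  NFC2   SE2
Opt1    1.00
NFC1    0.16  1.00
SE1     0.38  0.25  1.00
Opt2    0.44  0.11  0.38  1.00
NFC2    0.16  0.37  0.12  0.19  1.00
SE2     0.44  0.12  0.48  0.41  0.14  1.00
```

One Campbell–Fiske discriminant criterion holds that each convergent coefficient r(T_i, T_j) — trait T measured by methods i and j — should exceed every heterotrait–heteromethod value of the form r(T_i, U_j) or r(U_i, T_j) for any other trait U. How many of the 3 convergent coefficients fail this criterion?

1

Checking each validity diagonal entry against its comparison values:
Opt (methods 1·2): 0.44 vs {0.16, 0.11, 0.44, 0.38} → fail.
NFC (methods 1·2): 0.37 vs {0.11, 0.16, 0.12, 0.12} → pass.
SE (methods 1·2): 0.48 vs {0.38, 0.44, 0.12, 0.12} → pass.
1 of 3 fail.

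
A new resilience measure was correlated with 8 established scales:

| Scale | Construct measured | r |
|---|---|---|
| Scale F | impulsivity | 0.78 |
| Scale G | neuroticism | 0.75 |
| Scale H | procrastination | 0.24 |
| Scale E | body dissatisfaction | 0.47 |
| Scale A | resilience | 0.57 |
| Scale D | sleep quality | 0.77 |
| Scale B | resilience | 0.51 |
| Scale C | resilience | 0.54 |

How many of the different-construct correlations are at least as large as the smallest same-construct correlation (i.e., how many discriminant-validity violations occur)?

3

Convergent (same construct = resilience): Scale A, Scale B, Scale C.
Smallest convergent = 0.51. Discriminant values: 0.78, 0.75, 0.24, 0.47, 0.77; count ≥ 0.51 → 3.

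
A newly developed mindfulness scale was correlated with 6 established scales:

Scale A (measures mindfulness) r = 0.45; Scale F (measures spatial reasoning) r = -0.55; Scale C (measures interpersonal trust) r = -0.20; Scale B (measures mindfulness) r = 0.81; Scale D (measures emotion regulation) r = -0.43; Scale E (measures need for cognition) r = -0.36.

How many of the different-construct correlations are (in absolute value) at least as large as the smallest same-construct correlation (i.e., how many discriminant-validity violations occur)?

1

Convergent (same construct = mindfulness): Scale A, Scale B.
Smallest convergent = 0.45. Discriminant |r|: 0.55, 0.20, 0.43, 0.36; count ≥ 0.45 → 1.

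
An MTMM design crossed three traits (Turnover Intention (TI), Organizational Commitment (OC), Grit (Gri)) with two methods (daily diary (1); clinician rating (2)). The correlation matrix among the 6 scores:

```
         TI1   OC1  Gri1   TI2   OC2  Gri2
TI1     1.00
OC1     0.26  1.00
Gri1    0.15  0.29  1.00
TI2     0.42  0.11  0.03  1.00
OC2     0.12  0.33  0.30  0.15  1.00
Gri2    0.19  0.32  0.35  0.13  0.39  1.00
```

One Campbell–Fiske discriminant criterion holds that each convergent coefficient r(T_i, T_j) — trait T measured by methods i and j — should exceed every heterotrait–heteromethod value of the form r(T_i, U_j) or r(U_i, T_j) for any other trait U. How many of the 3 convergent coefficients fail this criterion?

0

Convergent coefficients and their comparison sets:
TI (methods 1·2): 0.42 vs {0.12, 0.11, 0.19, 0.03} → pass.
OC (methods 1·2): 0.33 vs {0.11, 0.12, 0.32, 0.30} → pass.
Gri (methods 1·2): 0.35 vs {0.03, 0.19, 0.30, 0.32} → pass.
0 of 3 fail.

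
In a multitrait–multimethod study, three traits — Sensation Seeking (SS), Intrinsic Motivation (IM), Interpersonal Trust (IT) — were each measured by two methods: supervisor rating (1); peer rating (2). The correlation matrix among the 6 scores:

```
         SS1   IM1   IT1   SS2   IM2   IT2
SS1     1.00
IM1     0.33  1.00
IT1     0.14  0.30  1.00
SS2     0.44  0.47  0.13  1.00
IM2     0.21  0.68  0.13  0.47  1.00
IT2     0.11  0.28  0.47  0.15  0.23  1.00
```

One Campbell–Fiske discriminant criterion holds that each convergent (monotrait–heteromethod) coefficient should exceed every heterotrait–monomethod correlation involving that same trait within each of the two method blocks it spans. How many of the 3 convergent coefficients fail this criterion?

1

Each convergent coefficient versus the relevant comparison correlations:
SS (methods 1·2): 0.44 vs {0.33, 0.47, 0.14, 0.15} → fail.
IM (methods 1·2): 0.68 vs {0.33, 0.47, 0.30, 0.23} → pass.
IT (methods 1·2): 0.47 vs {0.14, 0.15, 0.30, 0.23} → pass.
1 of 3 fail.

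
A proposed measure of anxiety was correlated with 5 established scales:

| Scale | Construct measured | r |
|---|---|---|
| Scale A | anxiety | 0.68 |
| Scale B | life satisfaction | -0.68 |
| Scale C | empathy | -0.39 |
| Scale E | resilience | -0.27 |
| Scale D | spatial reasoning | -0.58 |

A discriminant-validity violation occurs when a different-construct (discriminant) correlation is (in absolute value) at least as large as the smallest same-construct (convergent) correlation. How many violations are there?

Convergent (same construct = anxiety): Scale A.
Smallest convergent = 0.68. Discriminant |r|: 0.68, 0.39, 0.27, 0.58; count ≥ 0.68 → 1.

1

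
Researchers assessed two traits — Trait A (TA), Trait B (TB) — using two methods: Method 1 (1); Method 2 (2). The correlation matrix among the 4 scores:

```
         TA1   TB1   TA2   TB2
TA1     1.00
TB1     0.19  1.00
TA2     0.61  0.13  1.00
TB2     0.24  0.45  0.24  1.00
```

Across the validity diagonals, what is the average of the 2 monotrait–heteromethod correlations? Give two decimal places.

Convergent values: 0.61, 0.45; mean = 1.06/2 = 0.53.

0.53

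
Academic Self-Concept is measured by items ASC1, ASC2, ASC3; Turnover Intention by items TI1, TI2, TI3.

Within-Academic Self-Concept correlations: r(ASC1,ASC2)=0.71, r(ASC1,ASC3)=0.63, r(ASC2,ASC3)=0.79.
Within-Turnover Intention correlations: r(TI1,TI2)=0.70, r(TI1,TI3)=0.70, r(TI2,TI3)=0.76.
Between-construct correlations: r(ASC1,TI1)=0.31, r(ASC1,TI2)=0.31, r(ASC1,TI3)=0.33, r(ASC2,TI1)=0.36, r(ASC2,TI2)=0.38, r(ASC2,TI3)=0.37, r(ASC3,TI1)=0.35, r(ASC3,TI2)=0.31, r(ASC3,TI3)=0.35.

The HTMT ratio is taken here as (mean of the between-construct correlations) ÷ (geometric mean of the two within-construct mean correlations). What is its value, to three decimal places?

Mean heterotrait r = 3.07/9 = 0.3411.
Mean within-ASC = 2.13/3 = 0.7100; mean within-TI = 2.16/3 = 0.7200.
Geometric mean = √(0.7100 × 0.7200) = 0.7150.
HTMT = 0.3411 / 0.7150 = 0.477.

0.477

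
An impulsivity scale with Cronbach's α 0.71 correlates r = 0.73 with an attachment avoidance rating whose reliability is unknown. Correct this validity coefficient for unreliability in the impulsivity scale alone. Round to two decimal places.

Single correction: r_c = r_obs / √r_xx = 0.73 / √0.71 = 0.73 / 0.8426 ≈ 0.87.

0.87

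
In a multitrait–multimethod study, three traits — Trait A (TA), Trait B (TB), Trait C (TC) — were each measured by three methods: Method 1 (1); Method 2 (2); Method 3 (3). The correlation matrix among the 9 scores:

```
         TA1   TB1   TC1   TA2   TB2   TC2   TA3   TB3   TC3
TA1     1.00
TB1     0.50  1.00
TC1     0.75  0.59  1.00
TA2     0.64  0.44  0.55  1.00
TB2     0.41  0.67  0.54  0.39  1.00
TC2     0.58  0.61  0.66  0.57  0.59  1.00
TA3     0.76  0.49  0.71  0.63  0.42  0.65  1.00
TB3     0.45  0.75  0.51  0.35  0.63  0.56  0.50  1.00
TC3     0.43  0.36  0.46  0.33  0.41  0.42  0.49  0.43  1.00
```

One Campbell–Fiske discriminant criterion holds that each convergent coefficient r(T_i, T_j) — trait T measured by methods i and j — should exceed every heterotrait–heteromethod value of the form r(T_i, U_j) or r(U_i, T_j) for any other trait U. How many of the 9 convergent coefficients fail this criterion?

Checking each validity diagonal entry against its comparison values:
TA (methods 1·2): 0.64 vs {0.41, 0.44, 0.58, 0.55} → pass.
TA (methods 1·3): 0.76 vs {0.45, 0.49, 0.43, 0.71} → pass.
TA (methods 2·3): 0.63 vs {0.35, 0.42, 0.33, 0.65} → fail.
TB (methods 1·2): 0.67 vs {0.44, 0.41, 0.61, 0.54} → pass.
TB (methods 1·3): 0.75 vs {0.49, 0.45, 0.36, 0.51} → pass.
TB (methods 2·3): 0.63 vs {0.42, 0.35, 0.41, 0.56} → pass.
TC (methods 1·2): 0.66 vs {0.55, 0.58, 0.54, 0.61} → pass.
TC (methods 1·3): 0.46 vs {0.71, 0.43, 0.51, 0.36} → fail.
TC (methods 2·3): 0.42 vs {0.65, 0.33, 0.56, 0.41} → fail.
3 of 9 fail.

3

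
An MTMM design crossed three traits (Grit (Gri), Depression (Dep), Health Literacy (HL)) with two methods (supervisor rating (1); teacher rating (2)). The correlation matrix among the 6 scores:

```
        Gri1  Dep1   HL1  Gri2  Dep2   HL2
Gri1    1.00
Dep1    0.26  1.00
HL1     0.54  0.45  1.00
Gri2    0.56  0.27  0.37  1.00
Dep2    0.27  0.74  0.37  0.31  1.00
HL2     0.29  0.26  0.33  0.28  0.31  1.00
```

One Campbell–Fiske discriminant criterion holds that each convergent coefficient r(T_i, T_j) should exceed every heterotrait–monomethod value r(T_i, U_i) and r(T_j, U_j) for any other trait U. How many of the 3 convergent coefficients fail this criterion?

Checking each validity diagonal entry against its comparison values:
Gri (methods 1·2): 0.56 vs {0.26, 0.31, 0.54, 0.28} → pass.
Dep (methods 1·2): 0.74 vs {0.26, 0.31, 0.45, 0.31} → pass.
HL (methods 1·2): 0.33 vs {0.54, 0.28, 0.45, 0.31} → fail.
1 of 3 fail.

1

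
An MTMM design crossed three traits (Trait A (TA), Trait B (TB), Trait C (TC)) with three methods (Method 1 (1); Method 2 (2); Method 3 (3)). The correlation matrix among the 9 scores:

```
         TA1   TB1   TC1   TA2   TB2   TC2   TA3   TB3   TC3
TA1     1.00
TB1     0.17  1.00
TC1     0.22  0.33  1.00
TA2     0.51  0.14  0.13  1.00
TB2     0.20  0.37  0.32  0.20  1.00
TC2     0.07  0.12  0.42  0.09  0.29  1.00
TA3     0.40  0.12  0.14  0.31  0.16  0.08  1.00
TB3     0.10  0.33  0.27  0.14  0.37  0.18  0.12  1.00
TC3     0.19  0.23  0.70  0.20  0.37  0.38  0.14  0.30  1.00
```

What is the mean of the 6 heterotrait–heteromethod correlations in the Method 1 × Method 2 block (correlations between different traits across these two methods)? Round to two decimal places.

0.16

HTHM values (method 1 × method 2): 0.20, 0.07, 0.14, 0.12, 0.13, 0.32; mean = 0.98/6 = 0.16.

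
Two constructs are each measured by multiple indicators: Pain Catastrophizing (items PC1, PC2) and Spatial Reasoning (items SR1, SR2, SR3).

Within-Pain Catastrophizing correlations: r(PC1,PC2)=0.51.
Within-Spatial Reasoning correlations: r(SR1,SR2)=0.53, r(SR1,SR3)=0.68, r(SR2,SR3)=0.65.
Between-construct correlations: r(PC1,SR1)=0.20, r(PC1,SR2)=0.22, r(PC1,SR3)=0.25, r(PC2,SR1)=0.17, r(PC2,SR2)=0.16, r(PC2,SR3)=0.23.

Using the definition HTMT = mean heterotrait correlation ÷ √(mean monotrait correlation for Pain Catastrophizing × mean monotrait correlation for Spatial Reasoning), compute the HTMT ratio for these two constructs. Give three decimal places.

0.365

Between-construct mean = 1.23/6 = 0.2050.
Mean within-PC = 0.51/1 = 0.5100; mean within-SR = 1.86/3 = 0.6200.
Geometric mean = √(0.5100 × 0.6200) = 0.5623.
HTMT = 0.2050 / 0.5623 = 0.365.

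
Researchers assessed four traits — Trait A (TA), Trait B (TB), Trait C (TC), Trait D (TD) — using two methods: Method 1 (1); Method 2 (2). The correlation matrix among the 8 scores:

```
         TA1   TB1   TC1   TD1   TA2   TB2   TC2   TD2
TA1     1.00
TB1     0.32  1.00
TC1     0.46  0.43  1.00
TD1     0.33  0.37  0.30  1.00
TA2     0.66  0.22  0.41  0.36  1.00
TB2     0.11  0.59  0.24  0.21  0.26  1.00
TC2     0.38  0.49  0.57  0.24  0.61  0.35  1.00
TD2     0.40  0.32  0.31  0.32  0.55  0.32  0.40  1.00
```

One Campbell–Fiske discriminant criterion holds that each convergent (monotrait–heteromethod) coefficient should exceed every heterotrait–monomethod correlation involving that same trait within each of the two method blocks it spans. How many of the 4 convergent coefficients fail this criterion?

2

Each convergent coefficient versus the relevant comparison correlations:
TA (methods 1·2): 0.66 vs {0.32, 0.26, 0.46, 0.61, 0.33, 0.55} → pass.
TB (methods 1·2): 0.59 vs {0.32, 0.26, 0.43, 0.35, 0.37, 0.32} → pass.
TC (methods 1·2): 0.57 vs {0.46, 0.61, 0.43, 0.35, 0.30, 0.40} → fail.
TD (methods 1·2): 0.32 vs {0.33, 0.55, 0.37, 0.32, 0.30, 0.40} → fail.
2 of 4 fail.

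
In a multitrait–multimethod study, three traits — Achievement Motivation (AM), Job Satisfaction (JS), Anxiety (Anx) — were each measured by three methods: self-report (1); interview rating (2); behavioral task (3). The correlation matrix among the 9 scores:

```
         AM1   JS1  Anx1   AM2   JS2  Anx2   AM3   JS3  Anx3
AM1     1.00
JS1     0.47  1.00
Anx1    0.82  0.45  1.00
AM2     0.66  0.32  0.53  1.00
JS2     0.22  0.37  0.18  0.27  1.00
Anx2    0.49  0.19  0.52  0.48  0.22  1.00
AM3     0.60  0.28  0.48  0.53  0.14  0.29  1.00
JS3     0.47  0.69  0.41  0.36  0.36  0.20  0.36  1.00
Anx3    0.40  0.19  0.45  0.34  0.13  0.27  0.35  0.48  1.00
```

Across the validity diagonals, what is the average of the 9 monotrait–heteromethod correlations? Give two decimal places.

0.49

Convergent values: 0.66, 0.60, 0.53, 0.37, 0.69, 0.36, 0.52, 0.45, 0.27; mean = 4.45/9 = 0.49.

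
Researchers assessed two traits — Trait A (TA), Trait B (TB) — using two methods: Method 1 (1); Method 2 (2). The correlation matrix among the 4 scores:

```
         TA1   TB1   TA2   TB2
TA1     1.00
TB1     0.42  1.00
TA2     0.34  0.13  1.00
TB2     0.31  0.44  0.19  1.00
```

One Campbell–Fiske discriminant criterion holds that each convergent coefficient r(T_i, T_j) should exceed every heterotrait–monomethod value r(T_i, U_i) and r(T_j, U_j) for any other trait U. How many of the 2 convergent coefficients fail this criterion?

Convergent coefficients and their comparison sets:
TA (methods 1·2): 0.34 vs {0.42, 0.19} → fail.
TB (methods 1·2): 0.44 vs {0.42, 0.19} → pass.
1 of 2 fail.

1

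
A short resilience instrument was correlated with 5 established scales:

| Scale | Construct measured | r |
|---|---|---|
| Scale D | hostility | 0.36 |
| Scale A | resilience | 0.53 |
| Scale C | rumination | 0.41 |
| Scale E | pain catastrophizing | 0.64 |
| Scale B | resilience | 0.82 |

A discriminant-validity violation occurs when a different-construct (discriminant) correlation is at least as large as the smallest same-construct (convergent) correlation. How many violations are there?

Convergent (same construct = resilience): Scale A, Scale B.
Smallest convergent = 0.53. Discriminant values: 0.36, 0.41, 0.64; count ≥ 0.53 → 1.

1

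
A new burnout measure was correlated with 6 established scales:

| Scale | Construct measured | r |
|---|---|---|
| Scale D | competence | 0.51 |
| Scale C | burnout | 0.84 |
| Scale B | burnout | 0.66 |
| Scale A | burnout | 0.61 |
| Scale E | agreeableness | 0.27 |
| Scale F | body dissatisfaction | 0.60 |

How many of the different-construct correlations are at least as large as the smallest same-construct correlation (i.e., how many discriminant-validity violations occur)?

Convergent (same construct = burnout): Scale C, Scale B, Scale A.
Smallest convergent = 0.61. Discriminant values: 0.51, 0.27, 0.60; count ≥ 0.61 → 0.

0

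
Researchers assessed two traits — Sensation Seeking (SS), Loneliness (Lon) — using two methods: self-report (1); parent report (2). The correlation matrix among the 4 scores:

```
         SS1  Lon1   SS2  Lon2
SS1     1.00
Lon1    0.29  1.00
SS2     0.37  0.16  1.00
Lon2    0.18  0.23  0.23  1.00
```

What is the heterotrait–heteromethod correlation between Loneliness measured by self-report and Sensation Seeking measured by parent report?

Different traits and methods: r(Lon1, SS2) = 0.16.

0.16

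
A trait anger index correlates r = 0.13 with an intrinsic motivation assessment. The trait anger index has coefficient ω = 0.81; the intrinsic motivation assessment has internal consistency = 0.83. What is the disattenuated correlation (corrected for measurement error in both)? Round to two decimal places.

r_true = r_obs / √(r_xx · r_yy) = 0.13 / √(0.81 × 0.83) = 0.13 / √0.6723 = 0.13 / 0.8199 ≈ 0.16.

0.16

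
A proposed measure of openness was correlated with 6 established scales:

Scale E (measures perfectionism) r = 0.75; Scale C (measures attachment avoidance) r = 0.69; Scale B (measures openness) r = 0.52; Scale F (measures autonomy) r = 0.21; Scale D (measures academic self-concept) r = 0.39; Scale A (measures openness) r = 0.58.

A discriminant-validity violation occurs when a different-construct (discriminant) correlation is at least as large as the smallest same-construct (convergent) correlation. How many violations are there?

2

Convergent (same construct = openness): Scale B, Scale A.
Smallest convergent = 0.52. Discriminant values: 0.75, 0.69, 0.21, 0.39; count ≥ 0.52 → 2.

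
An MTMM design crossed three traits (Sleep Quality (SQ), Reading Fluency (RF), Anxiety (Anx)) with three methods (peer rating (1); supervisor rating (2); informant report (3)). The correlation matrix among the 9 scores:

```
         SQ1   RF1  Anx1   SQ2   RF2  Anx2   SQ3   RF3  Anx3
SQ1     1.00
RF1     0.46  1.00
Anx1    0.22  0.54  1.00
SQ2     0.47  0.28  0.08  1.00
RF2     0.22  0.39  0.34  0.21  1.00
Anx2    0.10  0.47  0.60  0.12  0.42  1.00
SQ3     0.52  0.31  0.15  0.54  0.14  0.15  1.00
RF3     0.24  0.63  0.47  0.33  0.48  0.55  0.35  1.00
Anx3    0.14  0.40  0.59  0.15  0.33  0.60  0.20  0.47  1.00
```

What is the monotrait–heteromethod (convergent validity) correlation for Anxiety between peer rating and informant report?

0.59

Same trait (Anx), different methods: r(Anx1, Anx3) = 0.59.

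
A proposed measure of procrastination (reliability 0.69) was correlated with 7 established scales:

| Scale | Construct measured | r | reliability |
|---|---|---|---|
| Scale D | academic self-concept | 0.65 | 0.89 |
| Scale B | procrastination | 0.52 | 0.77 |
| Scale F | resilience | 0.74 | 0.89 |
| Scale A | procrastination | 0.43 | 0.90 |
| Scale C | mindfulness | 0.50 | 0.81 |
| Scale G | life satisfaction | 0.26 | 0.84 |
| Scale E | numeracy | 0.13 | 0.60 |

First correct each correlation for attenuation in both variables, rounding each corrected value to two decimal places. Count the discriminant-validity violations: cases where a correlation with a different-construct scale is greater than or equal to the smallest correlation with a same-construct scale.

Disattenuated r (r / √(r_scale · r_new)):
  Scale D (disc): 0.65 / √(0.89·0.69) = 0.83
  Scale B (conv): 0.52 / √(0.77·0.69) = 0.71
  Scale F (disc): 0.74 / √(0.89·0.69) = 0.94
  Scale A (conv): 0.43 / √(0.90·0.69) = 0.55
  Scale C (disc): 0.50 / √(0.81·0.69) = 0.67
  Scale G (disc): 0.26 / √(0.84·0.69) = 0.34
  Scale E (disc): 0.13 / √(0.60·0.69) = 0.20
Smallest convergent = 0.55. Discriminant values: 0.83, 0.94, 0.67, 0.34, 0.20; count ≥ 0.55 → 3.

3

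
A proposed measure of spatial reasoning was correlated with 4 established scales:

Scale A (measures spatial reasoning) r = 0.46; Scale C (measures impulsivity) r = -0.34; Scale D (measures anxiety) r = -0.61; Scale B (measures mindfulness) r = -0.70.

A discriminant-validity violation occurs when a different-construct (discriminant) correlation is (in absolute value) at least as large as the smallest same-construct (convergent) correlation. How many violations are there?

2

Convergent (same construct = spatial reasoning): Scale A.
Smallest convergent = 0.46. Discriminant |r|: 0.34, 0.61, 0.70; count ≥ 0.46 → 2.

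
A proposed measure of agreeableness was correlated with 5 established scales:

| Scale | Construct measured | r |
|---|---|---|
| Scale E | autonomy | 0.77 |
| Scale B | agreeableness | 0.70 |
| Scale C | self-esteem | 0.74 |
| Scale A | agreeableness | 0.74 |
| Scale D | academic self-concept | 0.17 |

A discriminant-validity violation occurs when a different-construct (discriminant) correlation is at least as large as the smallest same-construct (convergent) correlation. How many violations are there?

2

Convergent (same construct = agreeableness): Scale B, Scale A.
Smallest convergent = 0.70. Discriminant values: 0.77, 0.74, 0.17; count ≥ 0.70 → 2.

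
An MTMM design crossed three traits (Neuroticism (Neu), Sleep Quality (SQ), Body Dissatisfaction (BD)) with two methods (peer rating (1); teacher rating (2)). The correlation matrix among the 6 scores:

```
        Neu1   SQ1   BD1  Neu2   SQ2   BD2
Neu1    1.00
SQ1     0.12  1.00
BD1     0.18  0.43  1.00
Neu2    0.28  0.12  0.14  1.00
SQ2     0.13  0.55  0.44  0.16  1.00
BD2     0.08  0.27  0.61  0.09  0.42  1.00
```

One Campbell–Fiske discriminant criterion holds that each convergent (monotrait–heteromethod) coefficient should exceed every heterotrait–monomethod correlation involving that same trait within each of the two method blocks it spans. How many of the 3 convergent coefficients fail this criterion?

Checking each validity diagonal entry against its comparison values:
Neu (methods 1·2): 0.28 vs {0.12, 0.16, 0.18, 0.09} → pass.
SQ (methods 1·2): 0.55 vs {0.12, 0.16, 0.43, 0.42} → pass.
BD (methods 1·2): 0.61 vs {0.18, 0.09, 0.43, 0.42} → pass.
0 of 3 fail.

0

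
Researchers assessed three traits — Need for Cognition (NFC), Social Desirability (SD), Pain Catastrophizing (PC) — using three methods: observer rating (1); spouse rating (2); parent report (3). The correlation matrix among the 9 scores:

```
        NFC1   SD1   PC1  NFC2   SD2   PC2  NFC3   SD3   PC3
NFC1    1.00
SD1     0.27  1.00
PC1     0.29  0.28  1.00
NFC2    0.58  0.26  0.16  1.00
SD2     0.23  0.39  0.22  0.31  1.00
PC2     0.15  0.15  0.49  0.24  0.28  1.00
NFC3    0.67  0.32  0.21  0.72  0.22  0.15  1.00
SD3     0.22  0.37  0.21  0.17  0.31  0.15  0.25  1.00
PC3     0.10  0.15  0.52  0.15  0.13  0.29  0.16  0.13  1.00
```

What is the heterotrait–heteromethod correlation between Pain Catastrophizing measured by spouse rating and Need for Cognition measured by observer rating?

0.15

Different traits and methods: r(PC2, NFC1) = 0.15.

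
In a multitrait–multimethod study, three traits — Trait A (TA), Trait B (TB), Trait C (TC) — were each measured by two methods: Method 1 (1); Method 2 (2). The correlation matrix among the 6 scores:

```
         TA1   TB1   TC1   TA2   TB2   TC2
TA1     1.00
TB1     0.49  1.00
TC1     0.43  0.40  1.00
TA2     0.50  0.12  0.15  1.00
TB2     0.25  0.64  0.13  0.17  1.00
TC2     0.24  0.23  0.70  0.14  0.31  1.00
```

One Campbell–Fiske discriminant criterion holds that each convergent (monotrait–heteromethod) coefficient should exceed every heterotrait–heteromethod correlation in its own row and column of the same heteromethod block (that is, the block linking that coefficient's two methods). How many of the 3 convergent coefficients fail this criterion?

0

Checking each validity diagonal entry against its comparison values:
TA (methods 1·2): 0.50 vs {0.25, 0.12, 0.24, 0.15} → pass.
TB (methods 1·2): 0.64 vs {0.12, 0.25, 0.23, 0.13} → pass.
TC (methods 1·2): 0.70 vs {0.15, 0.24, 0.13, 0.23} → pass.
0 of 3 fail.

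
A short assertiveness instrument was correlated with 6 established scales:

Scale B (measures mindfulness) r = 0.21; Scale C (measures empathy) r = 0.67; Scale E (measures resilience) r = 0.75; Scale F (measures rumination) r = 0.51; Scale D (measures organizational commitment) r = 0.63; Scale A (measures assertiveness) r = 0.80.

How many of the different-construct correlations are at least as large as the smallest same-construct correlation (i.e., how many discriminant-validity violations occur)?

Convergent (same construct = assertiveness): Scale A.
Smallest convergent = 0.80. Discriminant values: 0.21, 0.67, 0.75, 0.51, 0.63; count ≥ 0.80 → 0.

0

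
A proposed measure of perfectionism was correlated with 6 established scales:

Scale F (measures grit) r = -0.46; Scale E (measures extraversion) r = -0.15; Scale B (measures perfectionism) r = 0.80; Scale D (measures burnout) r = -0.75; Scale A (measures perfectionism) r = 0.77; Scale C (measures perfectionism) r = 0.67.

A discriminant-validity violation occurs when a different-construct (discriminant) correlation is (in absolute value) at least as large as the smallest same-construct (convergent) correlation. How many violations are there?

1

Convergent (same construct = perfectionism): Scale B, Scale A, Scale C.
Smallest convergent = 0.67. Discriminant |r|: 0.46, 0.15, 0.75; count ≥ 0.67 → 1.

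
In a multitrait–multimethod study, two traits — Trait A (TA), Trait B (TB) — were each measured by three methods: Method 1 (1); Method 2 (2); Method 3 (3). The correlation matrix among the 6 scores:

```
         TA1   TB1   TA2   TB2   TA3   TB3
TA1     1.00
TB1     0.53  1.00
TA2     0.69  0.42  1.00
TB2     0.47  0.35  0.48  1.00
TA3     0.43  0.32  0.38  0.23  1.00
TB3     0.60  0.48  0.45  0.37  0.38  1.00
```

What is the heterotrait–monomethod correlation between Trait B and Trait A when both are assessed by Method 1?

Different traits, same method: r(TB1, TA1) = 0.53.

0.53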